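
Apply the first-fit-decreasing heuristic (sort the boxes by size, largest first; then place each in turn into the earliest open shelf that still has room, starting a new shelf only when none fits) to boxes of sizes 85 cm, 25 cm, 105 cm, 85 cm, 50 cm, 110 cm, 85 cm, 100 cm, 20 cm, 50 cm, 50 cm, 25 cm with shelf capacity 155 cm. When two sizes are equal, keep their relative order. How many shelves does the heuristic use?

6

Sorted descending: 110, 105, 100, 85, 85, 85, 50, 50, 50, 25, 25, 20.
  110 → shelf 1 (new)  [load 110/155]
  105 → shelf 2 (new)  [load 105/155]
  100 → shelf 3 (new)  [load 100/155]
  85 → shelf 4 (new)  [load 85/155]
  85 → shelf 5 (new)  [load 85/155]
  85 → shelf 6 (new)  [load 85/155]
  50 → shelf 2  [load 155/155]
  50 → shelf 3  [load 150/155]
  50 → shelf 4  [load 135/155]
  25 → shelf 1  [load 135/155]
  25 → shelf 5  [load 110/155]
  20 → shelf 1  [load 155/155]
6 shelves opened.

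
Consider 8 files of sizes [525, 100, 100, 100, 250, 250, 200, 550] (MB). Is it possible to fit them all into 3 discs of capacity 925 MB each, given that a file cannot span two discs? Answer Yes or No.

A valid assignment using 3 discs:
  disc 1: 550 + 250 + 100 = 900
  disc 2: 525 + 250 + 100 = 875
  disc 3: 200 + 100 = 300
Every load is within 925 MB, so 3 discs suffice.

Yes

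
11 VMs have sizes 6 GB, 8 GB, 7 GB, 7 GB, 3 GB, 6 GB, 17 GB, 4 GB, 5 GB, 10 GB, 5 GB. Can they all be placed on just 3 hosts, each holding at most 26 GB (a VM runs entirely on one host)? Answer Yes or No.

Yes

A valid assignment using 3 hosts:
  host 1: 17 + 5 + 4 = 26
  host 2: 10 + 8 + 5 + 3 = 26
  host 3: 7 + 7 + 6 + 6 = 26
Every load is within 26 GB, so 3 hosts suffice.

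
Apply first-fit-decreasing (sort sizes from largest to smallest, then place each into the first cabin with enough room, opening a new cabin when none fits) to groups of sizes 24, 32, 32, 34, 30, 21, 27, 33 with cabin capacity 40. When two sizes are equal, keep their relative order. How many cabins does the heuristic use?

8

Sorted descending: 34, 33, 32, 32, 30, 27, 24, 21.
  34 → cabin 1 (new)  [load 34/40]
  33 → cabin 2 (new)  [load 33/40]
  32 → cabin 3 (new)  [load 32/40]
  32 → cabin 4 (new)  [load 32/40]
  30 → cabin 5 (new)  [load 30/40]
  27 → cabin 6 (new)  [load 27/40]
  24 → cabin 7 (new)  [load 24/40]
  21 → cabin 8 (new)  [load 21/40]
8 cabins opened.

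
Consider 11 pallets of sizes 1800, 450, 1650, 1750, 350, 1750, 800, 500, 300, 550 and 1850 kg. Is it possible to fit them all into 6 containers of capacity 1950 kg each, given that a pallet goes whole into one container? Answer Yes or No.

Total = 11750 kg; ⌈11750/1950⌉ = 7.
At least 7 containers are required, but only 6 are allowed.

No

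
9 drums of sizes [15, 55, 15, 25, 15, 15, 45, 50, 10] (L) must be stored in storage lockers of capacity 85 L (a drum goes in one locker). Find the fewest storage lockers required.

Total = 55 + 50 + 45 + 25 + 15 + 15 + 15 + 15 + 10 = 245 L.
Lower bound: ⌈245/85⌉ = 3 storage lockers.
A packing using 3 storage lockers:
  locker 1: 55 + 25 = 80
  locker 2: 50 + 15 + 15 = 80
  locker 3: 45 + 15 + 15 + 10 = 85
This matches the lower bound, so 3 is optimal.

3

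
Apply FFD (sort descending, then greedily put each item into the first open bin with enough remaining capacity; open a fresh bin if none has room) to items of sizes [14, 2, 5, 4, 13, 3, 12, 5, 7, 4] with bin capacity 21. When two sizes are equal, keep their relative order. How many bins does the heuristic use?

4

Sorted descending: 14, 13, 12, 7, 5, 5, 4, 4, 3, 2.
  14 → bin 1 (new)  [load 14/21]
  13 → bin 2 (new)  [load 13/21]
  12 → bin 3 (new)  [load 12/21]
  7 → bin 1  [load 21/21]
  5 → bin 2  [load 18/21]
  5 → bin 3  [load 17/21]
  4 → bin 3  [load 21/21]
  4 → bin 4 (new)  [load 4/21]
  3 → bin 2  [load 21/21]
  2 → bin 4  [load 6/21]
4 bins opened.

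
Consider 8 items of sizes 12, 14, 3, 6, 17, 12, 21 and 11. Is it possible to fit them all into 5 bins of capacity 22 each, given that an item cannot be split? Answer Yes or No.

No

Total = 96; ⌈96/22⌉ = 5.
The bound of 5 does not rule out 5, but exhaustive search shows no assignment into 5 bins of capacity 22 exists — the minimum is 6.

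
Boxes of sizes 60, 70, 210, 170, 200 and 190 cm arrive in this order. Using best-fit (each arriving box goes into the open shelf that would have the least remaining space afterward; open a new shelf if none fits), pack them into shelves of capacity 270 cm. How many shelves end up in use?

  60 → shelf 1 (new)  [load 60/270]
  70 → shelf 1  [load 130/270]
  210 → shelf 2 (new)  [load 210/270]
  170 → shelf 3 (new)  [load 170/270]
  200 → shelf 4 (new)  [load 200/270]
  190 → shelf 5 (new)  [load 190/270]
5 shelves opened.

5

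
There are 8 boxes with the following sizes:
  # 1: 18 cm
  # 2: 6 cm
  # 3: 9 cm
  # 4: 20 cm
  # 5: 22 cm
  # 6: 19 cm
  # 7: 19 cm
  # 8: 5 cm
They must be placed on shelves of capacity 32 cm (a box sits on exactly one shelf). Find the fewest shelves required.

5

Total = 22 + 20 + 19 + 19 + 18 + 9 + 6 + 5 = 118 cm.
Lower bound: ⌈118/32⌉ = 4 shelves.
Also, 5 boxes each exceed 16 cm, and no two of those can share a shelf, so at least 5 shelves are needed.
A packing using 5 shelves:
  shelf 1: 22 + 9 = 31
  shelf 2: 20 + 6 + 5 = 31
  shelf 3: 19 = 19
  shelf 4: 19 = 19
  shelf 5: 18 = 18
This matches the lower bound, so 5 is optimal.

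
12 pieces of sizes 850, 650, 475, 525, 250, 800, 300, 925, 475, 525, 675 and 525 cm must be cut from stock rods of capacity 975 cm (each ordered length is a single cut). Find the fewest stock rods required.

9

Total = 925 + 850 + 800 + 675 + 650 + 525 + 525 + 525 + 475 + 475 + 300 + 250 = 6975 cm.
Lower bound: ⌈6975/975⌉ = 8 stock rods.
A packing using 9 stock rods:
  stock rod 1: 925 = 925
  stock rod 2: 850 = 850
  stock rod 3: 800 = 800
  stock rod 4: 675 + 300 = 975
  stock rod 5: 650 + 250 = 900
  stock rod 6: 525 = 525
  stock rod 7: 525 = 525
  stock rod 8: 525 = 525
  stock rod 9: 475 + 475 = 950
No arrangement into 8 stock rods stays within capacity, so 9 is optimal.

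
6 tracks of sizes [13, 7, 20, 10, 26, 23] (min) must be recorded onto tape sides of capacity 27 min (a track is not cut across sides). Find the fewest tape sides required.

4

Total = 26 + 23 + 20 + 13 + 10 + 7 = 99 min.
Lower bound: ⌈99/27⌉ = 4 tape sides.
A packing using 4 tape sides:
  side 1: 26 = 26
  side 2: 23 = 23
  side 3: 20 + 7 = 27
  side 4: 13 + 10 = 23
This matches the lower bound, so 4 is optimal.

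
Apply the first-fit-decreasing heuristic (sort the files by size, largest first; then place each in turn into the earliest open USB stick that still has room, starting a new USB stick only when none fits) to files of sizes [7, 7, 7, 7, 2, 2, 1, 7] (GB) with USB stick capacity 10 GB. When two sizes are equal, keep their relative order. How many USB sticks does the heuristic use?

Sorted descending: 7, 7, 7, 7, 7, 2, 2, 1.
  7 → USB stick 1 (new)  [load 7/10]
  7 → USB stick 2 (new)  [load 7/10]
  7 → USB stick 3 (new)  [load 7/10]
  7 → USB stick 4 (new)  [load 7/10]
  7 → USB stick 5 (new)  [load 7/10]
  2 → USB stick 1  [load 9/10]
  2 → USB stick 2  [load 9/10]
  1 → USB stick 1  [load 10/10]
5 USB sticks opened.

5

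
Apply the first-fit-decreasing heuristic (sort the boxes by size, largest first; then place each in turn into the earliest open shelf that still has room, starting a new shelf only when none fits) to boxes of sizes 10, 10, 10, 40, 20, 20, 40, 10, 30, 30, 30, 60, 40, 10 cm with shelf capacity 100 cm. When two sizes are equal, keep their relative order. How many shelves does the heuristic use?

4

Sorted descending: 60, 40, 40, 40, 30, 30, 30, 20, 20, 10, 10, 10, 10, 10.
  60 → shelf 1 (new)  [load 60/100]
  40 → shelf 1  [load 100/100]
  40 → shelf 2 (new)  [load 40/100]
  40 → shelf 2  [load 80/100]
  30 → shelf 3 (new)  [load 30/100]
  30 → shelf 3  [load 60/100]
  30 → shelf 3  [load 90/100]
  20 → shelf 2  [load 100/100]
  20 → shelf 4 (new)  [load 20/100]
  10 → shelf 3  [load 100/100]
  10 → shelf 4  [load 30/100]
  10 → shelf 4  [load 40/100]
  10 → shelf 4  [load 50/100]
  10 → shelf 4  [load 60/100]
4 shelves opened.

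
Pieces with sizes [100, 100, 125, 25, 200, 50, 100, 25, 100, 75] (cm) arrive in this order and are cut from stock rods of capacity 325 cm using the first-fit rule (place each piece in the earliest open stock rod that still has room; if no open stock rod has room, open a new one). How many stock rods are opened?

3

  100 → stock rod 1 (new)  [load 100/325]
  100 → stock rod 1  [load 200/325]
  125 → stock rod 1  [load 325/325]
  25 → stock rod 2 (new)  [load 25/325]
  200 → stock rod 2  [load 225/325]
  50 → stock rod 2  [load 275/325]
  100 → stock rod 3 (new)  [load 100/325]
  25 → stock rod 2  [load 300/325]
  100 → stock rod 3  [load 200/325]
  75 → stock rod 3  [load 275/325]
3 stock rods opened.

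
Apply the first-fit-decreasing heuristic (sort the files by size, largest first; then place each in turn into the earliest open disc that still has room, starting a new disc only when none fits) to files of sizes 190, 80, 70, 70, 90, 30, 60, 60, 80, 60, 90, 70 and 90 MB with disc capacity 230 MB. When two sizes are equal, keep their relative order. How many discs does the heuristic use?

Sorted descending: 190, 90, 90, 90, 80, 80, 70, 70, 70, 60, 60, 60, 30.
  190 → disc 1 (new)  [load 190/230]
  90 → disc 2 (new)  [load 90/230]
  90 → disc 2  [load 180/230]
  90 → disc 3 (new)  [load 90/230]
  80 → disc 3  [load 170/230]
  80 → disc 4 (new)  [load 80/230]
  70 → disc 4  [load 150/230]
  70 → disc 4  [load 220/230]
  70 → disc 5 (new)  [load 70/230]
  60 → disc 3  [load 230/230]
  60 → disc 5  [load 130/230]
  60 → disc 5  [load 190/230]
  30 → disc 1  [load 220/230]
5 discs opened.

5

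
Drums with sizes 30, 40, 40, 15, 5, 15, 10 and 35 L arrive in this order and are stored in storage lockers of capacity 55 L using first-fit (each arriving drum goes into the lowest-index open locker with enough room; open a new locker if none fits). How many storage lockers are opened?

  30 → locker 1 (new)  [load 30/55]
  40 → locker 2 (new)  [load 40/55]
  40 → locker 3 (new)  [load 40/55]
  15 → locker 1  [load 45/55]
  5 → locker 1  [load 50/55]
  15 → locker 2  [load 55/55]
  10 → locker 3  [load 50/55]
  35 → locker 4 (new)  [load 35/55]
4 storage lockers opened.

4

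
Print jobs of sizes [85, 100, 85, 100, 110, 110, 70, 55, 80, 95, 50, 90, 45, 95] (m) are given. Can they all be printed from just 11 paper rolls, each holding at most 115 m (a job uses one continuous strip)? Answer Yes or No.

Total = 1170 m; ⌈1170/115⌉ = 11.
The bound of 11 does not rule out 11, but exhaustive search shows no assignment into 11 paper rolls of capacity 115 m exists — the minimum is 12.

No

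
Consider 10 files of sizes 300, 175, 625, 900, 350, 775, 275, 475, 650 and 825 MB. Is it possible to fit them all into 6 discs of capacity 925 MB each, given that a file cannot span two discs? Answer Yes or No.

Total = 5350 MB; ⌈5350/925⌉ = 6.
The bound of 6 does not rule out 6, but exhaustive search shows no assignment into 6 discs of capacity 925 MB exists — the minimum is 7.

No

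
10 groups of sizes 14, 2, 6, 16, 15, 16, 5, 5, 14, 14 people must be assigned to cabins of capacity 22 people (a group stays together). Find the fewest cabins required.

6

Total = 16 + 16 + 15 + 14 + 14 + 14 + 6 + 5 + 5 + 2 = 107 people.
Lower bound: ⌈107/22⌉ = 5 cabins.
Also, 6 groups each exceed 11 people, and no two of those can share a cabin, so at least 6 cabins are needed.
A packing using 6 cabins:
  cabin 1: 16 + 6 = 22
  cabin 2: 16 + 5 = 21
  cabin 3: 15 + 5 + 2 = 22
  cabin 4: 14 = 14
  cabin 5: 14 = 14
  cabin 6: 14 = 14
This matches the lower bound, so 6 is optimal.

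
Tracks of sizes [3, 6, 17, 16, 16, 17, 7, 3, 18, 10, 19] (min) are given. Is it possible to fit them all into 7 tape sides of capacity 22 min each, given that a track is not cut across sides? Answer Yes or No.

Yes

A valid assignment using 7 tape sides:
  side 1: 19 + 3 = 22
  side 2: 18 + 3 = 21
  side 3: 17 = 17
  side 4: 17 = 17
  side 5: 16 + 6 = 22
  side 6: 16 = 16
  side 7: 10 + 7 = 17
Every load is within 22 min, so 7 tape sides suffice.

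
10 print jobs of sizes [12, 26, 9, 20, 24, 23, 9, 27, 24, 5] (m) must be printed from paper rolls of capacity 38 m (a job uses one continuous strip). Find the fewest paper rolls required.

6

Total = 27 + 26 + 24 + 24 + 23 + 20 + 12 + 9 + 9 + 5 = 179 m.
Lower bound: ⌈179/38⌉ = 5 paper rolls.
Also, 6 print jobs each exceed 19 m, and no two of those can share a roll, so at least 6 paper rolls are needed.
A packing using 6 paper rolls:
  roll 1: 27 + 9 = 36
  roll 2: 26 + 12 = 38
  roll 3: 24 + 9 + 5 = 38
  roll 4: 24 = 24
  roll 5: 23 = 23
  roll 6: 20 = 20
This matches the lower bound, so 6 is optimal.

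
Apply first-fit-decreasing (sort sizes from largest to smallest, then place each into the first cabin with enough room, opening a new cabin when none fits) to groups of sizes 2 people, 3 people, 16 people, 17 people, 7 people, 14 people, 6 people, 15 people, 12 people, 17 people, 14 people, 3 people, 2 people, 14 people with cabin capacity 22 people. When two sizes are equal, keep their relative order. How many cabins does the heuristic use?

Sorted descending: 17, 17, 16, 15, 14, 14, 14, 12, 7, 6, 3, 3, 2, 2.
  17 → cabin 1 (new)  [load 17/22]
  17 → cabin 2 (new)  [load 17/22]
  16 → cabin 3 (new)  [load 16/22]
  15 → cabin 4 (new)  [load 15/22]
  14 → cabin 5 (new)  [load 14/22]
  14 → cabin 6 (new)  [load 14/22]
  14 → cabin 7 (new)  [load 14/22]
  12 → cabin 8 (new)  [load 12/22]
  7 → cabin 4  [load 22/22]
  6 → cabin 3  [load 22/22]
  3 → cabin 1  [load 20/22]
  3 → cabin 2  [load 20/22]
  2 → cabin 1  [load 22/22]
  2 → cabin 2  [load 22/22]
8 cabins opened.

8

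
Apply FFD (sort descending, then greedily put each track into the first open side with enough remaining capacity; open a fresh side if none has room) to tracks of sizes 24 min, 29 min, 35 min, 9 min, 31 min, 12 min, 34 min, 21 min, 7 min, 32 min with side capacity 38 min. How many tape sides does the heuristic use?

Sorted descending: 35, 34, 32, 31, 29, 24, 21, 12, 9, 7.
  35 → side 1 (new)  [load 35/38]
  34 → side 2 (new)  [load 34/38]
  32 → side 3 (new)  [load 32/38]
  31 → side 4 (new)  [load 31/38]
  29 → side 5 (new)  [load 29/38]
  24 → side 6 (new)  [load 24/38]
  21 → side 7 (new)  [load 21/38]
  12 → side 6  [load 36/38]
  9 → side 5  [load 38/38]
  7 → side 4  [load 38/38]
7 tape sides opened.

7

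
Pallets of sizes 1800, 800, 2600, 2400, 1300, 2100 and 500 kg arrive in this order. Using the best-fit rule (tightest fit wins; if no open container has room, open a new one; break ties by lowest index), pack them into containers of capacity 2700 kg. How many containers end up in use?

  1800 → container 1 (new)  [load 1800/2700]
  800 → container 1  [load 2600/2700]
  2600 → container 2 (new)  [load 2600/2700]
  2400 → container 3 (new)  [load 2400/2700]
  1300 → container 4 (new)  [load 1300/2700]
  2100 → container 5 (new)  [load 2100/2700]
  500 → container 5  [load 2600/2700]
5 containers opened.

5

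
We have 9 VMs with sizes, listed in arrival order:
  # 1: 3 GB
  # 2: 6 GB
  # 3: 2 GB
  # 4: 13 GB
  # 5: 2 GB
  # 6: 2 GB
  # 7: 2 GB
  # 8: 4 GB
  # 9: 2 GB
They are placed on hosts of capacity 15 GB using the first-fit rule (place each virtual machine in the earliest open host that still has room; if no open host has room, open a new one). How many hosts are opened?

3

  3 → host 1 (new)  [load 3/15]
  6 → host 1  [load 9/15]
  2 → host 1  [load 11/15]
  13 → host 2 (new)  [load 13/15]
  2 → host 1  [load 13/15]
  2 → host 1  [load 15/15]
  2 → host 2  [load 15/15]
  4 → host 3 (new)  [load 4/15]
  2 → host 3  [load 6/15]
3 hosts opened.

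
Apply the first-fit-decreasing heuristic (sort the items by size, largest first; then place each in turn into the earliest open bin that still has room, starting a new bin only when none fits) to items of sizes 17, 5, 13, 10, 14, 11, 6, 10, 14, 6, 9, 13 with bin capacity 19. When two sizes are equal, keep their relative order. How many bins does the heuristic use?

8

Sorted descending: 17, 14, 14, 13, 13, 11, 10, 10, 9, 6, 6, 5.
  17 → bin 1 (new)  [load 17/19]
  14 → bin 2 (new)  [load 14/19]
  14 → bin 3 (new)  [load 14/19]
  13 → bin 4 (new)  [load 13/19]
  13 → bin 5 (new)  [load 13/19]
  11 → bin 6 (new)  [load 11/19]
  10 → bin 7 (new)  [load 10/19]
  10 → bin 8 (new)  [load 10/19]
  9 → bin 7  [load 19/19]
  6 → bin 4  [load 19/19]
  6 → bin 5  [load 19/19]
  5 → bin 2  [load 19/19]
8 bins opened.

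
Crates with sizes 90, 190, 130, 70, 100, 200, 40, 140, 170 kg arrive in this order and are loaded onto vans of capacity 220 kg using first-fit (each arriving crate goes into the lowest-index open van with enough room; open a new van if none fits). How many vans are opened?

6

  90 → van 1 (new)  [load 90/220]
  190 → van 2 (new)  [load 190/220]
  130 → van 1  [load 220/220]
  70 → van 3 (new)  [load 70/220]
  100 → van 3  [load 170/220]
  200 → van 4 (new)  [load 200/220]
  40 → van 3  [load 210/220]
  140 → van 5 (new)  [load 140/220]
  170 → van 6 (new)  [load 170/220]
6 vans opened.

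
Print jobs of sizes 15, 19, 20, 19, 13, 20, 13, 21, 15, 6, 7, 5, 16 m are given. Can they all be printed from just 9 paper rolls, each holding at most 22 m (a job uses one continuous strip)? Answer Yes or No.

No

Total = 189 m; ⌈189/22⌉ = 9.
10 print jobs each exceed half the capacity and cannot share a roll, forcing at least 10 paper rolls.
At least 10 paper rolls are required, but only 9 are allowed.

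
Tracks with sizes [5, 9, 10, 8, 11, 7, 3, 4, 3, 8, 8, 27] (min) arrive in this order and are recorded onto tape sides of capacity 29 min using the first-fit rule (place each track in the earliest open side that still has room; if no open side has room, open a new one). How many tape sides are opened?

4

  5 → side 1 (new)  [load 5/29]
  9 → side 1  [load 14/29]
  10 → side 1  [load 24/29]
  8 → side 2 (new)  [load 8/29]
  11 → side 2  [load 19/29]
  7 → side 2  [load 26/29]
  3 → side 1  [load 27/29]
  4 → side 3 (new)  [load 4/29]
  3 → side 2  [load 29/29]
  8 → side 3  [load 12/29]
  8 → side 3  [load 20/29]
  27 → side 4 (new)  [load 27/29]
4 tape sides opened.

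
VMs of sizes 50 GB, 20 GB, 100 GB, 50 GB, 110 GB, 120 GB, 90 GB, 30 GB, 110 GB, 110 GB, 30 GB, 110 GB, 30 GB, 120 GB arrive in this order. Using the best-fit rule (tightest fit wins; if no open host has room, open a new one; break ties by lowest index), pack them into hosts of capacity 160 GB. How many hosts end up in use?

  50 → host 1 (new)  [load 50/160]
  20 → host 1  [load 70/160]
  100 → host 2 (new)  [load 100/160]
  50 → host 2  [load 150/160]
  110 → host 3 (new)  [load 110/160]
  120 → host 4 (new)  [load 120/160]
  90 → host 1  [load 160/160]
  30 → host 4  [load 150/160]
  110 → host 5 (new)  [load 110/160]
  110 → host 6 (new)  [load 110/160]
  30 → host 3  [load 140/160]
  110 → host 7 (new)  [load 110/160]
  30 → host 5  [load 140/160]
  120 → host 8 (new)  [load 120/160]
8 hosts opened.

8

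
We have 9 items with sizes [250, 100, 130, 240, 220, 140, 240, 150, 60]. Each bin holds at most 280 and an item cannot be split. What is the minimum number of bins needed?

6

Total = 250 + 240 + 240 + 220 + 150 + 140 + 130 + 100 + 60 = 1530.
Lower bound: ⌈1530/280⌉ = 6 bins.
A packing using 6 bins:
  bin 1: 250 = 250
  bin 2: 240 = 240
  bin 3: 240 = 240
  bin 4: 220 + 60 = 280
  bin 5: 150 + 130 = 280
  bin 6: 140 + 100 = 240
This matches the lower bound, so 6 is optimal.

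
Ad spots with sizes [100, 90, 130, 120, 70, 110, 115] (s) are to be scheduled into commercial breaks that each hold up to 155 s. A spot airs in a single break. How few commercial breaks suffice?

Total = 130 + 120 + 115 + 110 + 100 + 90 + 70 = 735 s.
Lower bound: ⌈735/155⌉ = 5 commercial breaks.
Also, 6 ad spots each exceed 155/2 s, and no two of those can share a break, so at least 6 commercial breaks are needed.
A packing using 7 commercial breaks:
  break 1: 130 = 130
  break 2: 120 = 120
  break 3: 115 = 115
  break 4: 110 = 110
  break 5: 100 = 100
  break 6: 90 = 90
  break 7: 70 = 70
No arrangement into 6 commercial breaks stays within capacity, so 7 is optimal.

7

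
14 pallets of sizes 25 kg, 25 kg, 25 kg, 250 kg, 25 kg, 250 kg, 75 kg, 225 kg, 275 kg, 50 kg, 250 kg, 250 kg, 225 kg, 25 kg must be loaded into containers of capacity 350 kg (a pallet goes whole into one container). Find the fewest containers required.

7

Total = 275 + 250 + 250 + 250 + 250 + 225 + 225 + 75 + 50 + 25 + 25 + 25 + 25 + 25 = 1975 kg.
Lower bound: ⌈1975/350⌉ = 6 containers.
Also, 7 pallets each exceed 175 kg, and no two of those can share a container, so at least 7 containers are needed.
A packing using 7 containers:
  container 1: 275 + 75 = 350
  container 2: 250 + 50 + 25 + 25 = 350
  container 3: 250 + 25 + 25 + 25 = 325
  container 4: 250 = 250
  container 5: 250 = 250
  container 6: 225 = 225
  container 7: 225 = 225
This matches the lower bound, so 7 is optimal.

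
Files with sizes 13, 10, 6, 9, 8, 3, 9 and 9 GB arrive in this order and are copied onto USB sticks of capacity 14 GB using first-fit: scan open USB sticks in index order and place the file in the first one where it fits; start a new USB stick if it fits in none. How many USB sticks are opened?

6

  13 → USB stick 1 (new)  [load 13/14]
  10 → USB stick 2 (new)  [load 10/14]
  6 → USB stick 3 (new)  [load 6/14]
  9 → USB stick 4 (new)  [load 9/14]
  8 → USB stick 3  [load 14/14]
  3 → USB stick 2  [load 13/14]
  9 → USB stick 5 (new)  [load 9/14]
  9 → USB stick 6 (new)  [load 9/14]
6 USB sticks opened.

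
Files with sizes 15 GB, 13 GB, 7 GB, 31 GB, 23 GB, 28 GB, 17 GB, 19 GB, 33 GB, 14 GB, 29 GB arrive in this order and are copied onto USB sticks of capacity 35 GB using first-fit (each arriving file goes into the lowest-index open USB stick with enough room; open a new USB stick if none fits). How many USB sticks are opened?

  15 → USB stick 1 (new)  [load 15/35]
  13 → USB stick 1  [load 28/35]
  7 → USB stick 1  [load 35/35]
  31 → USB stick 2 (new)  [load 31/35]
  23 → USB stick 3 (new)  [load 23/35]
  28 → USB stick 4 (new)  [load 28/35]
  17 → USB stick 5 (new)  [load 17/35]
  19 → USB stick 6 (new)  [load 19/35]
  33 → USB stick 7 (new)  [load 33/35]
  14 → USB stick 5  [load 31/35]
  29 → USB stick 8 (new)  [load 29/35]
8 USB sticks opened.

8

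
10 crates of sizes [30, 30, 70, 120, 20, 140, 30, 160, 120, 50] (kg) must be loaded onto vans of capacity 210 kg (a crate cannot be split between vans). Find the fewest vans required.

4

Total = 160 + 140 + 120 + 120 + 70 + 50 + 30 + 30 + 30 + 20 = 770 kg.
Lower bound: ⌈770/210⌉ = 4 vans.
A packing using 4 vans:
  van 1: 160 + 50 = 210
  van 2: 140 + 70 = 210
  van 3: 120 + 30 + 30 + 30 = 210
  van 4: 120 + 20 = 140
This matches the lower bound, so 4 is optimal.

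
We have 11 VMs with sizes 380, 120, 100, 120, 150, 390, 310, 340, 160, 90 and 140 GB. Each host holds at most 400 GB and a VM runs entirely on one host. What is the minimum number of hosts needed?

6

Total = 390 + 380 + 340 + 310 + 160 + 150 + 140 + 120 + 120 + 100 + 90 = 2300 GB.
Lower bound: ⌈2300/400⌉ = 6 hosts.
A packing using 6 hosts:
  host 1: 390 = 390
  host 2: 380 = 380
  host 3: 340 = 340
  host 4: 310 + 90 = 400
  host 5: 160 + 140 + 100 = 400
  host 6: 150 + 120 + 120 = 390
This matches the lower bound, so 6 is optimal.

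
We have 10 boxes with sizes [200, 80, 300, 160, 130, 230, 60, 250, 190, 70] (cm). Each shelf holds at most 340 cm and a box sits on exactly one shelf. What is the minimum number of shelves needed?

Total = 300 + 250 + 230 + 200 + 190 + 160 + 130 + 80 + 70 + 60 = 1670 cm.
Lower bound: ⌈1670/340⌉ = 5 shelves.
A packing using 6 shelves:
  shelf 1: 300 = 300
  shelf 2: 250 + 80 = 330
  shelf 3: 230 + 70 = 300
  shelf 4: 200 + 130 = 330
  shelf 5: 190 + 60 = 250
  shelf 6: 160 = 160
No arrangement into 5 shelves stays within capacity, so 6 is optimal.

6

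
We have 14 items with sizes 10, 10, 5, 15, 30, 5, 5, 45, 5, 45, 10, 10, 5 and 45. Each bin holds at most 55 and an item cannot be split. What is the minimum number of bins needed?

5

Total = 45 + 45 + 45 + 30 + 15 + 10 + 10 + 10 + 10 + 5 + 5 + 5 + 5 + 5 = 245.
Lower bound: ⌈245/55⌉ = 5 bins.
A packing using 5 bins:
  bin 1: 45 + 10 = 55
  bin 2: 45 + 10 = 55
  bin 3: 45 + 10 = 55
  bin 4: 30 + 15 + 10 = 55
  bin 5: 5 + 5 + 5 + 5 + 5 = 25
This matches the lower bound, so 5 is optimal.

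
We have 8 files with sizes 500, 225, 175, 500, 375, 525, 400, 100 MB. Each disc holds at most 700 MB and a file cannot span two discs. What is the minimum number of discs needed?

Total = 525 + 500 + 500 + 400 + 375 + 225 + 175 + 100 = 2800 MB.
Lower bound: ⌈2800/700⌉ = 4 discs.
Also, 5 files each exceed 350 MB, and no two of those can share a disc, so at least 5 discs are needed.
A packing using 5 discs:
  disc 1: 525 + 175 = 700
  disc 2: 500 + 100 = 600
  disc 3: 500 = 500
  disc 4: 400 + 225 = 625
  disc 5: 375 = 375
This matches the lower bound, so 5 is optimal.

5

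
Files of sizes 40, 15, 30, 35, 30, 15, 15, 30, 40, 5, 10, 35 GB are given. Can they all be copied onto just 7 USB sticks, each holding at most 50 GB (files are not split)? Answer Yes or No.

Yes

A valid assignment using 7 USB sticks:
  USB stick 1: 40 + 10 = 50
  USB stick 2: 40 + 5 = 45
  USB stick 3: 35 + 15 = 50
  USB stick 4: 35 + 15 = 50
  USB stick 5: 30 + 15 = 45
  USB stick 6: 30 = 30
  USB stick 7: 30 = 30
Every load is within 50 GB, so 7 USB sticks suffice.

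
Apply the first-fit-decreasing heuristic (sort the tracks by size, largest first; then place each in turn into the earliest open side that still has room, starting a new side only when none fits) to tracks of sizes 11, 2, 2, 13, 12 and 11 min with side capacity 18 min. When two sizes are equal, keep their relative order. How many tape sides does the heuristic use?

Sorted descending: 13, 12, 11, 11, 2, 2.
  13 → side 1 (new)  [load 13/18]
  12 → side 2 (new)  [load 12/18]
  11 → side 3 (new)  [load 11/18]
  11 → side 4 (new)  [load 11/18]
  2 → side 1  [load 15/18]
  2 → side 1  [load 17/18]
4 tape sides opened.

4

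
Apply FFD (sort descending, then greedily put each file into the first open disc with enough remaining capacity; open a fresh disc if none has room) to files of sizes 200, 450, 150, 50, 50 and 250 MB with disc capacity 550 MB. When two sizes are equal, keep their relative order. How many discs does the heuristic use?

3

Sorted descending: 450, 250, 200, 150, 50, 50.
  450 → disc 1 (new)  [load 450/550]
  250 → disc 2 (new)  [load 250/550]
  200 → disc 2  [load 450/550]
  150 → disc 3 (new)  [load 150/550]
  50 → disc 1  [load 500/550]
  50 → disc 1  [load 550/550]
3 discs opened.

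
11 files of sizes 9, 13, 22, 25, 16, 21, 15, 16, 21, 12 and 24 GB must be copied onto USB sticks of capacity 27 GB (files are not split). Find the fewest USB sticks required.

Total = 25 + 24 + 22 + 21 + 21 + 16 + 16 + 15 + 13 + 12 + 9 = 194 GB.
Lower bound: ⌈194/27⌉ = 8 USB sticks.
A packing using 9 USB sticks:
  USB stick 1: 25 = 25
  USB stick 2: 24 = 24
  USB stick 3: 22 = 22
  USB stick 4: 21 = 21
  USB stick 5: 21 = 21
  USB stick 6: 16 + 9 = 25
  USB stick 7: 16 = 16
  USB stick 8: 15 + 12 = 27
  USB stick 9: 13 = 13
No arrangement into 8 USB sticks stays within capacity, so 9 is optimal.

9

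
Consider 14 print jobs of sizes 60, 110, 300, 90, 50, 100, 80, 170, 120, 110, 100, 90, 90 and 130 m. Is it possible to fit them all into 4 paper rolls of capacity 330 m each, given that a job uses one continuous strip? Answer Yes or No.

Total = 1600 m; ⌈1600/330⌉ = 5.
At least 5 paper rolls are required, but only 4 are allowed.

No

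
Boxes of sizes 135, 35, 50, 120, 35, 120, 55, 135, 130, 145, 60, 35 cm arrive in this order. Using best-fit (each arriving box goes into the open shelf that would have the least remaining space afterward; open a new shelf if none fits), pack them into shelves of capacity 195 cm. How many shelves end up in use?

6

  135 → shelf 1 (new)  [load 135/195]
  35 → shelf 1  [load 170/195]
  50 → shelf 2 (new)  [load 50/195]
  120 → shelf 2  [load 170/195]
  35 → shelf 3 (new)  [load 35/195]
  120 → shelf 3  [load 155/195]
  55 → shelf 4 (new)  [load 55/195]
  135 → shelf 4  [load 190/195]
  130 → shelf 5 (new)  [load 130/195]
  145 → shelf 6 (new)  [load 145/195]
  60 → shelf 5  [load 190/195]
  35 → shelf 3  [load 190/195]
6 shelves opened.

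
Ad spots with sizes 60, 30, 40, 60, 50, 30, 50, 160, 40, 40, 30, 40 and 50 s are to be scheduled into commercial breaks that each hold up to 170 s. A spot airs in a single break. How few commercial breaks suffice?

5

Total = 160 + 60 + 60 + 50 + 50 + 50 + 40 + 40 + 40 + 40 + 30 + 30 + 30 = 680 s.
Lower bound: ⌈680/170⌉ = 4 commercial breaks.
A packing using 5 commercial breaks:
  break 1: 160 = 160
  break 2: 60 + 60 + 50 = 170
  break 3: 50 + 50 + 40 + 30 = 170
  break 4: 40 + 40 + 40 + 30 = 150
  break 5: 30 = 30
No arrangement into 4 commercial breaks stays within capacity, so 5 is optimal.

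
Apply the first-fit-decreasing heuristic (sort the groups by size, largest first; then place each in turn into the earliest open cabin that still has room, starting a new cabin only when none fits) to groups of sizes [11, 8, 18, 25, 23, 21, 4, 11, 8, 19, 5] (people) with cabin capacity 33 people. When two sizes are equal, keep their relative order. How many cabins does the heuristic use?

5

Sorted descending: 25, 23, 21, 19, 18, 11, 11, 8, 8, 5, 4.
  25 → cabin 1 (new)  [load 25/33]
  23 → cabin 2 (new)  [load 23/33]
  21 → cabin 3 (new)  [load 21/33]
  19 → cabin 4 (new)  [load 19/33]
  18 → cabin 5 (new)  [load 18/33]
  11 → cabin 3  [load 32/33]
  11 → cabin 4  [load 30/33]
  8 → cabin 1  [load 33/33]
  8 → cabin 2  [load 31/33]
  5 → cabin 5  [load 23/33]
  4 → cabin 5  [load 27/33]
5 cabins opened.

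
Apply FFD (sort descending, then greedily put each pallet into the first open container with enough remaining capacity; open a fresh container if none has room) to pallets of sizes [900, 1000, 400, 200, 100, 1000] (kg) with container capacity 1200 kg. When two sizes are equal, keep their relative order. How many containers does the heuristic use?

Sorted descending: 1000, 1000, 900, 400, 200, 100.
  1000 → container 1 (new)  [load 1000/1200]
  1000 → container 2 (new)  [load 1000/1200]
  900 → container 3 (new)  [load 900/1200]
  400 → container 4 (new)  [load 400/1200]
  200 → container 1  [load 1200/1200]
  100 → container 2  [load 1100/1200]
4 containers opened.

4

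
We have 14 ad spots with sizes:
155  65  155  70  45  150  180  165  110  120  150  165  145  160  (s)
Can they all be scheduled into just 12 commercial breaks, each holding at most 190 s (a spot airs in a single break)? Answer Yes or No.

Yes

A valid assignment using 11 commercial breaks:
  break 1: 180 = 180
  break 2: 165 = 165
  break 3: 165 = 165
  break 4: 160 = 160
  break 5: 155 = 155
  break 6: 155 = 155
  break 7: 150 = 150
  break 8: 150 = 150
  break 9: 145 + 45 = 190
  break 10: 120 + 70 = 190
  break 11: 110 + 65 = 175
That uses only 11 ≤ 12, so 12 commercial breaks are enough.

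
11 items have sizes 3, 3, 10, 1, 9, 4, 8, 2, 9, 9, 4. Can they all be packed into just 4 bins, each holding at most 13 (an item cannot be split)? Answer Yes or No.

No

Total = 62; ⌈62/13⌉ = 5.
At least 5 bins are required, but only 4 are allowed.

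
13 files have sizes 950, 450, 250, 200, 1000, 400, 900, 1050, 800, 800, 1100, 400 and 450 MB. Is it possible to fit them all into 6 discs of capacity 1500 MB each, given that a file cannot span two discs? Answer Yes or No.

No

Total = 8750 MB; ⌈8750/1500⌉ = 6.
7 files each exceed half the capacity and cannot share a disc, forcing at least 7 discs.
At least 7 discs are required, but only 6 are allowed.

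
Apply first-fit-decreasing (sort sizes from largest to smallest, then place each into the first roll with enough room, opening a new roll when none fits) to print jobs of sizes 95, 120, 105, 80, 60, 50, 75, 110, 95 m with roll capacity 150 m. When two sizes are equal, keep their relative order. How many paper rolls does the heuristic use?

7

Sorted descending: 120, 110, 105, 95, 95, 80, 75, 60, 50.
  120 → roll 1 (new)  [load 120/150]
  110 → roll 2 (new)  [load 110/150]
  105 → roll 3 (new)  [load 105/150]
  95 → roll 4 (new)  [load 95/150]
  95 → roll 5 (new)  [load 95/150]
  80 → roll 6 (new)  [load 80/150]
  75 → roll 7 (new)  [load 75/150]
  60 → roll 6  [load 140/150]
  50 → roll 4  [load 145/150]
7 paper rolls opened.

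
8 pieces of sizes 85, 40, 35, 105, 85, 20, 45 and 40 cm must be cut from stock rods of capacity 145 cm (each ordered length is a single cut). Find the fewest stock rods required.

4

Total = 105 + 85 + 85 + 45 + 40 + 40 + 35 + 20 = 455 cm.
Lower bound: ⌈455/145⌉ = 4 stock rods.
A packing using 4 stock rods:
  stock rod 1: 105 + 40 = 145
  stock rod 2: 85 + 45 = 130
  stock rod 3: 85 + 40 + 20 = 145
  stock rod 4: 35 = 35
This matches the lower bound, so 4 is optimal.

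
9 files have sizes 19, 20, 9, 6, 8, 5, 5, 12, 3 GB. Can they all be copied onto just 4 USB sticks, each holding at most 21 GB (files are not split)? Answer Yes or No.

No

Total = 87 GB; ⌈87/21⌉ = 5.
At least 5 USB sticks are required, but only 4 are allowed.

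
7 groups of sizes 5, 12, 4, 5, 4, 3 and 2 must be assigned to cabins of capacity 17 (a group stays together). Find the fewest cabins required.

3

Total = 12 + 5 + 5 + 4 + 4 + 3 + 2 = 35.
Lower bound: ⌈35/17⌉ = 3 cabins.
A packing using 3 cabins:
  cabin 1: 12 + 5 = 17
  cabin 2: 5 + 4 + 4 + 3 = 16
  cabin 3: 2 = 2
This matches the lower bound, so 3 is optimal.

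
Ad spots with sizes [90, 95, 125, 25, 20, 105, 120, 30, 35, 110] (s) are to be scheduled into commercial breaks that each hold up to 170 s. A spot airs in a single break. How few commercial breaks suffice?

6

Total = 125 + 120 + 110 + 105 + 95 + 90 + 35 + 30 + 25 + 20 = 755 s.
Lower bound: ⌈755/170⌉ = 5 commercial breaks.
Also, 6 ad spots each exceed 85 s, and no two of those can share a break, so at least 6 commercial breaks are needed.
A packing using 6 commercial breaks:
  break 1: 125 + 35 = 160
  break 2: 120 + 30 + 20 = 170
  break 3: 110 + 25 = 135
  break 4: 105 = 105
  break 5: 95 = 95
  break 6: 90 = 90
This matches the lower bound, so 6 is optimal.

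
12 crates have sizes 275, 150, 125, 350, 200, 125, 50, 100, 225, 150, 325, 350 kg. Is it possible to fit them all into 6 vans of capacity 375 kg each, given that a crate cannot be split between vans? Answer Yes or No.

Total = 2425 kg; ⌈2425/375⌉ = 7.
At least 7 vans are required, but only 6 are allowed.

No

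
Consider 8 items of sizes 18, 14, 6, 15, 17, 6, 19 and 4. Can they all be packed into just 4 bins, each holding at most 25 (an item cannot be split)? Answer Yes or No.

No

Total = 99; ⌈99/25⌉ = 4.
5 items each exceed half the capacity and cannot share a bin, forcing at least 5 bins.
At least 5 bins are required, but only 4 are allowed.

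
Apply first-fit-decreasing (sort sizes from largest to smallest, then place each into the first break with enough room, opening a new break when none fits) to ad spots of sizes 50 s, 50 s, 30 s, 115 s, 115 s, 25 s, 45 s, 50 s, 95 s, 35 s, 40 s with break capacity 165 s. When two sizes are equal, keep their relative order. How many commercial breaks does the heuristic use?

5

Sorted descending: 115, 115, 95, 50, 50, 50, 45, 40, 35, 30, 25.
  115 → break 1 (new)  [load 115/165]
  115 → break 2 (new)  [load 115/165]
  95 → break 3 (new)  [load 95/165]
  50 → break 1  [load 165/165]
  50 → break 2  [load 165/165]
  50 → break 3  [load 145/165]
  45 → break 4 (new)  [load 45/165]
  40 → break 4  [load 85/165]
  35 → break 4  [load 120/165]
  30 → break 4  [load 150/165]
  25 → break 5 (new)  [load 25/165]
5 commercial breaks opened.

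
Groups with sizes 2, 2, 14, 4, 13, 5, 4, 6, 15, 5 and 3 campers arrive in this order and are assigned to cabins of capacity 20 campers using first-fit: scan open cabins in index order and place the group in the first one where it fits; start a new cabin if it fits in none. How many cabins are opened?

  2 → cabin 1 (new)  [load 2/20]
  2 → cabin 1  [load 4/20]
  14 → cabin 1  [load 18/20]
  4 → cabin 2 (new)  [load 4/20]
  13 → cabin 2  [load 17/20]
  5 → cabin 3 (new)  [load 5/20]
  4 → cabin 3  [load 9/20]
  6 → cabin 3  [load 15/20]
  15 → cabin 4 (new)  [load 15/20]
  5 → cabin 3  [load 20/20]
  3 → cabin 2  [load 20/20]
4 cabins opened.

4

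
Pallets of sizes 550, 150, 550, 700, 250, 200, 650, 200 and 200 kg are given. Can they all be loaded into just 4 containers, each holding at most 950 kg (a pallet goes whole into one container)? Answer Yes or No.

Yes

A valid assignment using 4 containers:
  container 1: 700 + 250 = 950
  container 2: 650 + 200 = 850
  container 3: 550 + 200 + 200 = 950
  container 4: 550 + 150 = 700
Every load is within 950 kg, so 4 containers suffice.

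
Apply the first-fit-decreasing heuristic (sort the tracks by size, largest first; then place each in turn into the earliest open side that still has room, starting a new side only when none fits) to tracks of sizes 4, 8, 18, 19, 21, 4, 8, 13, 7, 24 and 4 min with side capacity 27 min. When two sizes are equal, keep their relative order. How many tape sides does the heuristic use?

6

Sorted descending: 24, 21, 19, 18, 13, 8, 8, 7, 4, 4, 4.
  24 → side 1 (new)  [load 24/27]
  21 → side 2 (new)  [load 21/27]
  19 → side 3 (new)  [load 19/27]
  18 → side 4 (new)  [load 18/27]
  13 → side 5 (new)  [load 13/27]
  8 → side 3  [load 27/27]
  8 → side 4  [load 26/27]
  7 → side 5  [load 20/27]
  4 → side 2  [load 25/27]
  4 → side 5  [load 24/27]
  4 → side 6 (new)  [load 4/27]
6 tape sides opened.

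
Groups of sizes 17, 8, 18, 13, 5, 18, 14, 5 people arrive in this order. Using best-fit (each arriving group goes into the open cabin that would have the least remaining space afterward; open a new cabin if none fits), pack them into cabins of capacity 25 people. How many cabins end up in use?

  17 → cabin 1 (new)  [load 17/25]
  8 → cabin 1  [load 25/25]
  18 → cabin 2 (new)  [load 18/25]
  13 → cabin 3 (new)  [load 13/25]
  5 → cabin 2  [load 23/25]
  18 → cabin 4 (new)  [load 18/25]
  14 → cabin 5 (new)  [load 14/25]
  5 → cabin 4  [load 23/25]
5 cabins opened.

5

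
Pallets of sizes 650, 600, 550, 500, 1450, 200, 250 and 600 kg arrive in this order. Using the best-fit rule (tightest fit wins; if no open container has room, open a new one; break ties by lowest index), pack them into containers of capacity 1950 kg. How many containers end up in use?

  650 → container 1 (new)  [load 650/1950]
  600 → container 1  [load 1250/1950]
  550 → container 1  [load 1800/1950]
  500 → container 2 (new)  [load 500/1950]
  1450 → container 2  [load 1950/1950]
  200 → container 3 (new)  [load 200/1950]
  250 → container 3  [load 450/1950]
  600 → container 3  [load 1050/1950]
3 containers opened.

3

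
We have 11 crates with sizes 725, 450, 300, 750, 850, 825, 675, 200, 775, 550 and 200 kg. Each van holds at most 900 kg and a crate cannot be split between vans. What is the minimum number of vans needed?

8

Total = 850 + 825 + 775 + 750 + 725 + 675 + 550 + 450 + 300 + 200 + 200 = 6300 kg.
Lower bound: ⌈6300/900⌉ = 7 vans.
A packing using 8 vans:
  van 1: 850 = 850
  van 2: 825 = 825
  van 3: 775 = 775
  van 4: 750 = 750
  van 5: 725 = 725
  van 6: 675 + 200 = 875
  van 7: 550 + 300 = 850
  van 8: 450 + 200 = 650
No arrangement into 7 vans stays within capacity, so 8 is optimal.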